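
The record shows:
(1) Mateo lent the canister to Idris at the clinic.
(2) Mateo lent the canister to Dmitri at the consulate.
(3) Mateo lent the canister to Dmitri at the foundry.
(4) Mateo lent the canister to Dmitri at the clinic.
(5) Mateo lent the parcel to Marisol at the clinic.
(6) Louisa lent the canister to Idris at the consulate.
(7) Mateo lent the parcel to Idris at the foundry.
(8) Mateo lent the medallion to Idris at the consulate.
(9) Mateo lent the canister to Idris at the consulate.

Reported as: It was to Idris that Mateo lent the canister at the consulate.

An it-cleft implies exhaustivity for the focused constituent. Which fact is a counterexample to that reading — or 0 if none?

2

Focus of the cleft: "Idris" (the recipient). Presupposed background: Mateo as agent and the canister as thing and at the consulate as setting.
The exhaustive reading says no other recipient fits that background.
But fact (2) also has Mateo as agent and the canister as thing and at the consulate as setting, with recipient = Dmitri — so the exhaustive reading fails.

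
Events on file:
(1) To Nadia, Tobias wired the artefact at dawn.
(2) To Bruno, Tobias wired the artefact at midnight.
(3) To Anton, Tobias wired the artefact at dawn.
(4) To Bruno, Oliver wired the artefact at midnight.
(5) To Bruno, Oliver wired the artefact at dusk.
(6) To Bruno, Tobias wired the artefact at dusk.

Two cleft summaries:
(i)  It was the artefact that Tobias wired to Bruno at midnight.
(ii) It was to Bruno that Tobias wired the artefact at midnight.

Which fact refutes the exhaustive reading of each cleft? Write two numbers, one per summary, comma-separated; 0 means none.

0, 0

(i): focus "the artefact". No fact shares agent = Tobias, recipient = Bruno, setting = at midnight with a different thing. 0.
(ii): focus "Bruno". No fact shares agent = Tobias, thing = the artefact, setting = at midnight with a different recipient. 0.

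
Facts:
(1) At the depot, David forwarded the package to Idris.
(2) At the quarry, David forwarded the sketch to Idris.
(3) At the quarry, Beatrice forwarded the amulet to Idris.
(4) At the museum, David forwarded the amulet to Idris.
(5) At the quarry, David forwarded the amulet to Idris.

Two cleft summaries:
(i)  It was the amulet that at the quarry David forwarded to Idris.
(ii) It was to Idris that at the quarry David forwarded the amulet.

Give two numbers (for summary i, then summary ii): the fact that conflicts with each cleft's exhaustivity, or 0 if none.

2, 0

Summary (i) focuses "the amulet" (the thing); background agent = David, recipient = Idris, setting = at the quarry. Fact (2) matches that background with thing = the sketch — refutes (i).
Summary (ii) focuses "Idris" (the recipient); background agent = David, thing = the amulet, setting = at the quarry. No fact matches that background with a different recipient, so 0.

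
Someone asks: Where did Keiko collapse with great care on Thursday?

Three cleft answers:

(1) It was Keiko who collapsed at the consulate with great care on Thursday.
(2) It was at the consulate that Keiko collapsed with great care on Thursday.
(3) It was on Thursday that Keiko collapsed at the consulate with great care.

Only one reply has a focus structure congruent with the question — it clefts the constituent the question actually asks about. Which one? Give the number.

2

The question word "where" targets the location.
Option (1) clefts "Keiko" — the subject (agent), not what was asked.
Option (2) clefts "at the consulate" — that matches what the question asks about.
Option (3) clefts "on Thursday" — the time, not what was asked.
So the congruent reply is (2).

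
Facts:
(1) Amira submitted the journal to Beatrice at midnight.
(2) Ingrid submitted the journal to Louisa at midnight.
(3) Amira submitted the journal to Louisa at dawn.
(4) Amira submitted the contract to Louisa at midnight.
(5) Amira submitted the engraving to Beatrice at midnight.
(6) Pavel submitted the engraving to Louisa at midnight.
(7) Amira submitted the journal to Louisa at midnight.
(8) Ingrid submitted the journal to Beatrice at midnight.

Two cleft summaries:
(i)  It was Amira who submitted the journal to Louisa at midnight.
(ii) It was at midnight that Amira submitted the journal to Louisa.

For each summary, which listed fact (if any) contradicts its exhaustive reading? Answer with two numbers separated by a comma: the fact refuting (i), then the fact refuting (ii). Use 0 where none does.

2, 3

(i): focus "Amira". Looking for the journal as thing and Louisa as recipient and at midnight as setting with some other agent — fact (2) has Ingrid there. Refuted.
(ii): focus "at midnight". Looking for Amira as agent and the journal as thing and Louisa as recipient with some other setting — fact (3) has at dawn there. Refuted.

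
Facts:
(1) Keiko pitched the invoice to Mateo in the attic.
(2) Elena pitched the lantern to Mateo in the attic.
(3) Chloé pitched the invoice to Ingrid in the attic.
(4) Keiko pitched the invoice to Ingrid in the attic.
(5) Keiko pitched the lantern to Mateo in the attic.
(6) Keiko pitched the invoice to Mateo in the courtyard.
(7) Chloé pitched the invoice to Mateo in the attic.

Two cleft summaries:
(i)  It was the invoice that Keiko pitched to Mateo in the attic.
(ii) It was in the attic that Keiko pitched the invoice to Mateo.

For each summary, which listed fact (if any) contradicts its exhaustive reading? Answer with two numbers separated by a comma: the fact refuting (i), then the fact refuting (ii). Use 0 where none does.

(i): focus "the invoice". Looking for same agent, recipient, setting (Keiko / Mateo / in the attic) with some other thing — fact (5) has the lantern there. Refuted.
(ii): focus "in the attic". Looking for same agent, thing, recipient (Keiko / the invoice / Mateo) with some other setting — fact (6) has in the courtyard there. Refuted.

5, 6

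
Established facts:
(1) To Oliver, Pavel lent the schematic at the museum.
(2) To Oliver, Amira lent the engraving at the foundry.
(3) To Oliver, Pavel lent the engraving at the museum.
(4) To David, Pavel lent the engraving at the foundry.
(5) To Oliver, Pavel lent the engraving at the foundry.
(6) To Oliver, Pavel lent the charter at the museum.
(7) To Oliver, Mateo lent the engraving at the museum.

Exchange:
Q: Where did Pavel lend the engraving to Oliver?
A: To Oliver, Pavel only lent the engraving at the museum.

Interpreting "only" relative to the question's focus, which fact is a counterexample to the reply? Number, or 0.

Answering "Where did ...?" puts focus on the setting — here, "at the museum".
"Only" then excludes alternative settings while the background — agent = Pavel, thing = the engraving, recipient = Oliver — is held fixed.
Fact (5) keeps agent = Pavel, thing = the engraving, recipient = Oliver but has setting = at the foundry; that refutes the reply.
(Fact (1) would refute a reading with focus on the thing — but that is not what the question asks.)

5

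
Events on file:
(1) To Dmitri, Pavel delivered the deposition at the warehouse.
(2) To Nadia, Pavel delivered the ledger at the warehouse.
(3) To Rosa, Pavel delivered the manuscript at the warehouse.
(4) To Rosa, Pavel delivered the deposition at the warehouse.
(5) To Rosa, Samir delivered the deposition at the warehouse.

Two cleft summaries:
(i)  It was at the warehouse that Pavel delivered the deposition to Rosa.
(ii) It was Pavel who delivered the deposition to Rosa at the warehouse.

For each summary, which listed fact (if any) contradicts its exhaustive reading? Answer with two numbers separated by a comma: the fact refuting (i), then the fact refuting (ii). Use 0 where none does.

0, 5

(i): focus "at the warehouse". No fact shares Pavel as agent and the deposition as thing and Rosa as recipient with a different setting. 0.
(ii): focus "Pavel". Looking for the deposition as thing and Rosa as recipient and at the warehouse as setting with some other agent — fact (5) has Samir there. Refuted.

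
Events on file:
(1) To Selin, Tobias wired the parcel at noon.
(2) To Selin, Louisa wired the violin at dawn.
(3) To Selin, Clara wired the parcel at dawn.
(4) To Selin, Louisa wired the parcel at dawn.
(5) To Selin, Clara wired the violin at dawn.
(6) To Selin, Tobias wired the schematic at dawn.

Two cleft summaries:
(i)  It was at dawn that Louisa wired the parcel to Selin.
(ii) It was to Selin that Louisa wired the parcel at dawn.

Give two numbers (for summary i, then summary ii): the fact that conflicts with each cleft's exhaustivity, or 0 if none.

(i): focus "at dawn". No fact shares same agent, thing, recipient (Louisa / the parcel / Selin) with a different setting. 0.
(ii): focus "Selin". No fact shares same agent, thing, setting (Louisa / the parcel / at dawn) with a different recipient. 0.

0, 0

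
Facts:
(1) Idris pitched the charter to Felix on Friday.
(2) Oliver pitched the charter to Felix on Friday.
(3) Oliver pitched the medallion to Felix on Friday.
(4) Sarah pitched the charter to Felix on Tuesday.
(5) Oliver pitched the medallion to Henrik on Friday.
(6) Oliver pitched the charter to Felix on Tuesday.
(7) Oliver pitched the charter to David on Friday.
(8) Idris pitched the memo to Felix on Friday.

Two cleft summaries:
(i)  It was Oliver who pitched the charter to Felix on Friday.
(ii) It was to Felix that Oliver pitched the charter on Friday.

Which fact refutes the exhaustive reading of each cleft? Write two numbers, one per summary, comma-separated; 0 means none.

Summary (i) focuses "Oliver" (the agent); background thing = the charter, recipient = Felix, setting = on Friday. Fact (1) matches that background with agent = Idris — refutes (i).
Summary (ii) focuses "Felix" (the recipient); background agent = Oliver, thing = the charter, setting = on Friday. Fact (7) matches that background with recipient = David — refutes (ii).

1, 7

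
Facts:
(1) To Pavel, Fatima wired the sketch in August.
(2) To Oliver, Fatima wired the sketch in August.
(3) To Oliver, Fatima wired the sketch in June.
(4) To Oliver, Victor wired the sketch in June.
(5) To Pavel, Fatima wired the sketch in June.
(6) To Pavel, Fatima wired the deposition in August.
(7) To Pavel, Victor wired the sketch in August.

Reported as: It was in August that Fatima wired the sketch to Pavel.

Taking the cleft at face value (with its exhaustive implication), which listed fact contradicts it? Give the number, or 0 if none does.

5

Focus of the cleft: "in August" (the setting). Presupposed background: same agent, thing, recipient (Fatima / the sketch / Pavel).
Exhaustivity: in August is the only setting satisfying that background.
But fact (5) also has same agent, thing, recipient (Fatima / the sketch / Pavel), with setting = in June — so the exhaustive reading fails.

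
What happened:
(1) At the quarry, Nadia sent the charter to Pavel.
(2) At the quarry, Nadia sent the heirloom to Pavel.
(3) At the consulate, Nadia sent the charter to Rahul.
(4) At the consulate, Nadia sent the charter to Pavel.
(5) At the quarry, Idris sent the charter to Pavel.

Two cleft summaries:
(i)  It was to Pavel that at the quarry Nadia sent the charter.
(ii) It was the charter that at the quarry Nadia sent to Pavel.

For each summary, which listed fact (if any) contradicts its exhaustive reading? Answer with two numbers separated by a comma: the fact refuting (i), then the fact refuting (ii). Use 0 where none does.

Summary (i) focuses "Pavel" (the recipient); background same agent, thing, setting (Nadia / the charter / at the quarry). No fact matches that background with a different recipient, so 0.
Summary (ii) focuses "the charter" (the thing); background same agent, recipient, setting (Nadia / Pavel / at the quarry). Fact (2) matches that background with thing = the heirloom — refutes (ii).

0, 2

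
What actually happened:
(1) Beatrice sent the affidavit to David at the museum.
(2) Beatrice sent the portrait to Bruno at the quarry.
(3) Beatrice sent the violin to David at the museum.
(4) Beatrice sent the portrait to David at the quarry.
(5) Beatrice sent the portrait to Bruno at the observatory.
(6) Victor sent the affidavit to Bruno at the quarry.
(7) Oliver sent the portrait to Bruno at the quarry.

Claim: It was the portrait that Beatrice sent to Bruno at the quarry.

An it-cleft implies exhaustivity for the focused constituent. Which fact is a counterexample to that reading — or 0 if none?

The cleft puts "the portrait" in focus and presupposes the open proposition with same agent, recipient, setting (Beatrice / Bruno / at the quarry).
Exhaustivity: the portrait is the only thing satisfying that background.
Every other fact differs from the presupposition on some backgrounded slot, so none challenges the exhaustivity.

0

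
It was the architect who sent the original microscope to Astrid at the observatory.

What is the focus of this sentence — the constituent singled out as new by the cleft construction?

In an it-cleft "It was X that/who ...", the clefted constituent X is the focus; the that/who-clause expresses the presupposed open proposition.
Here the focus is "the architect". The backgrounded (presupposed) material includes "the original microscope", "to Astrid" and "at the observatory".

the architect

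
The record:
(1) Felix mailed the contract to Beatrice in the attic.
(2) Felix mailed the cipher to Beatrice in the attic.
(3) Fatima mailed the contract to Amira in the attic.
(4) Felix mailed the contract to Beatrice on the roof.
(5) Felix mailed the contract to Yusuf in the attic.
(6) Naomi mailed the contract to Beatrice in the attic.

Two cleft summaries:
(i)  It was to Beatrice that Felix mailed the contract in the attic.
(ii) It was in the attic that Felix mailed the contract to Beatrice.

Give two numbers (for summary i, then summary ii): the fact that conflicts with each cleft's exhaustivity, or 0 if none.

(i): focus "Beatrice". Looking for agent = Felix, thing = the contract, setting = in the attic with some other recipient — fact (5) has Yusuf there. Refuted.
(ii): focus "in the attic". Looking for agent = Felix, thing = the contract, recipient = Beatrice with some other setting — fact (4) has on the roof there. Refuted.

5, 4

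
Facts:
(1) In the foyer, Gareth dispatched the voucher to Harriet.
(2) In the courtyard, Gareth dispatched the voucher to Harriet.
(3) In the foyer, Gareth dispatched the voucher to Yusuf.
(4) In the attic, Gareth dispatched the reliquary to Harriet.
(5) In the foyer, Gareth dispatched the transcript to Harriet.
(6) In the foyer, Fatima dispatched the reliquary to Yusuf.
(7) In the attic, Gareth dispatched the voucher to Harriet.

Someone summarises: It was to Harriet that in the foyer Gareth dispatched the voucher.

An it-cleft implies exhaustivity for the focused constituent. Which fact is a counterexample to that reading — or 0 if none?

Focus of the cleft: "Harriet" (the recipient). Presupposed background: same agent, thing, setting (Gareth / the voucher / in the foyer).
The exhaustive reading says no other recipient fits that background.
But fact (3) also has same agent, thing, setting (Gareth / the voucher / in the foyer), with recipient = Yusuf — so the exhaustive reading fails.

3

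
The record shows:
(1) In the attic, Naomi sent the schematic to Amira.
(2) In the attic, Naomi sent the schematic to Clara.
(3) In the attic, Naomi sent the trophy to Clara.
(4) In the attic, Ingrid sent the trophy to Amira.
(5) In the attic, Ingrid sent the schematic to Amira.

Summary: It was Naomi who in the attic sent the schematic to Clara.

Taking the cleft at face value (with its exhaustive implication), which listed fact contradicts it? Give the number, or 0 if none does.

0

The cleft puts "Naomi" in focus and presupposes the open proposition with same thing, recipient, setting (the schematic / Clara / in the attic).
The exhaustive reading says no other agent fits that background.
Every other fact differs from the presupposition on some backgrounded slot, so none challenges the exhaustivity.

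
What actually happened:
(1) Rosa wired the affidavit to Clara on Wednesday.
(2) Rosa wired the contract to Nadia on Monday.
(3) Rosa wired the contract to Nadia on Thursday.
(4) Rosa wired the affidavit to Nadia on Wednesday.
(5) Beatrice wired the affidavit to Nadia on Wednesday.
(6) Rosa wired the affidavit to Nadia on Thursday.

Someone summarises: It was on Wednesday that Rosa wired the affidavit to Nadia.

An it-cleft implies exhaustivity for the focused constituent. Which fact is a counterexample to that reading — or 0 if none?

Focus of the cleft: "on Wednesday" (the setting). Presupposed background: agent = Rosa, thing = the affidavit, recipient = Nadia.
The exhaustive reading says no other setting fits that background.
Fact (6) shares the background but with setting = on Thursday; exhaustivity is violated.

6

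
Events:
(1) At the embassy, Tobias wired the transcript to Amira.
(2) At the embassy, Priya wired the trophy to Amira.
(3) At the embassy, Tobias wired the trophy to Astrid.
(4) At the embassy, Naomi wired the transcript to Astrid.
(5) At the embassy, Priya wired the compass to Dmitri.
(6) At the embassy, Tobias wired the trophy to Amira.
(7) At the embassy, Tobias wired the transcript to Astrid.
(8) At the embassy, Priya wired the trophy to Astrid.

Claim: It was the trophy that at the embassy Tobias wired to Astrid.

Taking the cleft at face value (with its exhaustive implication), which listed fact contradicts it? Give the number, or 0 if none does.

7

Focus of the cleft: "the trophy" (the thing). Presupposed background: Tobias as agent and Astrid as recipient and at the embassy as setting.
Exhaustivity: the trophy is the only thing satisfying that background.
But fact (7) also has Tobias as agent and Astrid as recipient and at the embassy as setting, with thing = the transcript — so the exhaustive reading fails.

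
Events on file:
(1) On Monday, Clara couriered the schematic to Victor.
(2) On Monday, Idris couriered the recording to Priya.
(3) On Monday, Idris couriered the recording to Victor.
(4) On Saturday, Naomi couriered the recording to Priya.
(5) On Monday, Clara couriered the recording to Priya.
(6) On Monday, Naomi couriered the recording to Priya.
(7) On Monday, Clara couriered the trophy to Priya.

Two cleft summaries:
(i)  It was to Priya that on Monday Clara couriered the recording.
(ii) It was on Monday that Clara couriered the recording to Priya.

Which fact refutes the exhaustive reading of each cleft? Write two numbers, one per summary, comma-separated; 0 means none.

Summary (i) focuses "Priya" (the recipient); background agent = Clara, thing = the recording, setting = on Monday. No fact matches that background with a different recipient, so 0.
Summary (ii) focuses "on Monday" (the setting); background agent = Clara, thing = the recording, recipient = Priya. No fact matches that background with a different setting, so 0.

0, 0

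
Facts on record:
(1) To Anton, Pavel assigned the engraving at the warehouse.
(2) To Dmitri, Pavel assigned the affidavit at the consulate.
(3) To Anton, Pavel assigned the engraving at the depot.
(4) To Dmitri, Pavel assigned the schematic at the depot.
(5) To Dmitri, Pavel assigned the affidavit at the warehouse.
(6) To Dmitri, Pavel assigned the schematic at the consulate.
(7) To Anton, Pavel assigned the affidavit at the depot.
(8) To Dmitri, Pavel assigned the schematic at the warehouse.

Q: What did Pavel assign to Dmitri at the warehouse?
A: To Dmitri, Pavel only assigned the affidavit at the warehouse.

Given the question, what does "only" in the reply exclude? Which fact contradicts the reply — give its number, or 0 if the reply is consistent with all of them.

Answering "What did ...?" puts focus on the thing — here, "the affidavit".
So "only" ranges over things; the rest (agent = Pavel, recipient = Dmitri, setting = at the warehouse) is presupposed.
Fact (8) keeps agent = Pavel, recipient = Dmitri, setting = at the warehouse but has thing = the schematic; that refutes the reply.
(Fact (2) would refute a reading with focus on the setting — but that is not what the question asks.)

8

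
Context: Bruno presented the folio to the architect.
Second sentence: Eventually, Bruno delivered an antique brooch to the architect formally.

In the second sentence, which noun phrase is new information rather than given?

"Bruno" and "the architect" in the second sentence are given — already mentioned in the context.
"an antique brooch" has no antecedent in the context; it is discourse-new (the indefinite article also signals a new referent).

an antique brooch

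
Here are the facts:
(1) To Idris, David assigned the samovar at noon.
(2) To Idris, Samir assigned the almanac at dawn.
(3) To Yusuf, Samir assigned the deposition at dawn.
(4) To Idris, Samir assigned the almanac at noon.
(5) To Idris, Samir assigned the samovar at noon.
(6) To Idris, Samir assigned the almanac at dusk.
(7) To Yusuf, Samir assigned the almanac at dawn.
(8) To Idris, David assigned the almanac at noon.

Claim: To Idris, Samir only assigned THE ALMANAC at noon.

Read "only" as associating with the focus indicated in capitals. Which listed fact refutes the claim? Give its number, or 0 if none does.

5

The capitals mark "the almanac" as focus. So "only" rules out other things, with the rest (Samir as agent and Idris as recipient and at noon as setting) as background.
Fact (5) shares the background but differs in thing (the samovar) — a counterexample.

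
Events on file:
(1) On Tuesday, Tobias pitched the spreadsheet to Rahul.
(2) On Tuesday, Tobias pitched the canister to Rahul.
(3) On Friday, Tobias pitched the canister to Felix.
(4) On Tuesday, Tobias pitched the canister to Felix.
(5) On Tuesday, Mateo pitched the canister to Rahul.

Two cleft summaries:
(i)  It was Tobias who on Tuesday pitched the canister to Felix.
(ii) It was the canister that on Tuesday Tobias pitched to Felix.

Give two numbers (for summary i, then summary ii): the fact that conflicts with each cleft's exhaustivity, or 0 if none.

(i): focus "Tobias". No fact shares thing = the canister, recipient = Felix, setting = on Tuesday with a different agent. 0.
(ii): focus "the canister". No fact shares agent = Tobias, recipient = Felix, setting = on Tuesday with a different thing. 0.

0, 0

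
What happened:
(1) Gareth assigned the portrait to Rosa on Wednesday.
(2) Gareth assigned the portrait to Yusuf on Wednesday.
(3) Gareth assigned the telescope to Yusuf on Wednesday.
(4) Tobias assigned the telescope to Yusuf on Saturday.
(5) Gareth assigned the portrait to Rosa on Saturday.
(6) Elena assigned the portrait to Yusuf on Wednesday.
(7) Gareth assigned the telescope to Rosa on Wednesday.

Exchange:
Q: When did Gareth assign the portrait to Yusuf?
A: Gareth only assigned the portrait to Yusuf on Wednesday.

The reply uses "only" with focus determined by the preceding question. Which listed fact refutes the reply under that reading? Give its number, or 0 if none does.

0

The question "When did ...?" targets the setting, so in the reply the focus falls on "on Wednesday".
"Only" then excludes alternative settings while the background — Gareth as agent and the portrait as thing and Yusuf as recipient — is held fixed.
No listed fact shares that background with another setting. Nothing contradicts the reply.
(Fact (3) would refute a reading with focus on the thing — but that is not what the question asks.)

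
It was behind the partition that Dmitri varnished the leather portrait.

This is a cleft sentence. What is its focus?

behind the partition

In an it-cleft "It was X that/who ...", the clefted constituent X is the focus; the that/who-clause expresses the presupposed open proposition.
Here the focus is "behind the partition". The backgrounded (presupposed) material includes "Dmitri" and "the leather portrait".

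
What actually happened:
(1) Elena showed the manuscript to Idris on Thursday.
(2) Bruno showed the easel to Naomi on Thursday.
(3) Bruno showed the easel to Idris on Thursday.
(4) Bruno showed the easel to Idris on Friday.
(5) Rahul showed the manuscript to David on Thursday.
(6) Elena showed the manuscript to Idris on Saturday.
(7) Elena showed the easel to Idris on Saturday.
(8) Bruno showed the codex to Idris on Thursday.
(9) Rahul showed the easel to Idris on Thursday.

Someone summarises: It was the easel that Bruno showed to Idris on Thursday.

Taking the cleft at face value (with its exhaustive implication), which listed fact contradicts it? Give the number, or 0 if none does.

8

The cleft puts "the easel" in focus and presupposes the open proposition with same agent, recipient, setting (Bruno / Idris / on Thursday).
Exhaustivity: the easel is the only thing satisfying that background.
Fact (8) shares the background but with thing = the codex; exhaustivity is violated.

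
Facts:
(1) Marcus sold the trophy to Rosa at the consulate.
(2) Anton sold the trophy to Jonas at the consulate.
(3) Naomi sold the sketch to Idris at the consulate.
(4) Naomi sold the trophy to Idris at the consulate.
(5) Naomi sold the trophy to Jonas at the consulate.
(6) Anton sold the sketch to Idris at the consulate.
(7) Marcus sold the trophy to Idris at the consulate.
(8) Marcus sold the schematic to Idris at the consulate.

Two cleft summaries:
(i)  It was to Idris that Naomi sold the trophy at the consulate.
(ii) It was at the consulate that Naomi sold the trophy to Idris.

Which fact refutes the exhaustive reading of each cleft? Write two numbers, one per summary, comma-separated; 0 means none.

5, 0

Summary (i) focuses "Idris" (the recipient); background same agent, thing, setting (Naomi / the trophy / at the consulate). Fact (5) matches that background with recipient = Jonas — refutes (i).
Summary (ii) focuses "at the consulate" (the setting); background same agent, thing, recipient (Naomi / the trophy / Idris). No fact matches that background with a different setting, so 0.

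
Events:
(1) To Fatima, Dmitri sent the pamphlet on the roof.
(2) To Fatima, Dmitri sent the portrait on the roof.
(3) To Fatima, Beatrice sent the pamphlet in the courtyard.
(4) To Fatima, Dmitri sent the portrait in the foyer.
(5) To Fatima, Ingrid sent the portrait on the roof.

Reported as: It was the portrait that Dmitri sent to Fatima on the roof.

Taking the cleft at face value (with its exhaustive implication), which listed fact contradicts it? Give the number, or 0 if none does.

The cleft puts "the portrait" in focus and presupposes the open proposition with agent = Dmitri, recipient = Fatima, setting = on the roof.
The exhaustive reading says no other thing fits that background.
Fact (1) shares the background but with thing = the pamphlet; exhaustivity is violated.

1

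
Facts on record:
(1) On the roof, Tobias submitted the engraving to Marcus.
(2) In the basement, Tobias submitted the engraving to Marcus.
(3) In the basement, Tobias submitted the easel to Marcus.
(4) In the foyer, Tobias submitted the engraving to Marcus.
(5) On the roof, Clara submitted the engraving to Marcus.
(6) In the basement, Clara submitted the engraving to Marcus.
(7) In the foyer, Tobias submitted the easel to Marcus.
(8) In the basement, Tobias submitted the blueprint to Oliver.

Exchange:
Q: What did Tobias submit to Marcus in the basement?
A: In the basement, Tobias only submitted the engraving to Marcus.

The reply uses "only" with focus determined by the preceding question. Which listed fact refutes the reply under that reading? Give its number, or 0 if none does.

The question "What did ...?" targets the thing, so in the reply the focus falls on "the engraving".
So "only" ranges over things; the rest (same agent, recipient, setting (Tobias / Marcus / in the basement)) is presupposed.
Fact (3) shares the background with a different thing (the easel) — counterexample.
(Fact (1) would refute a reading with focus on the setting — but that is not what the question asks.)

3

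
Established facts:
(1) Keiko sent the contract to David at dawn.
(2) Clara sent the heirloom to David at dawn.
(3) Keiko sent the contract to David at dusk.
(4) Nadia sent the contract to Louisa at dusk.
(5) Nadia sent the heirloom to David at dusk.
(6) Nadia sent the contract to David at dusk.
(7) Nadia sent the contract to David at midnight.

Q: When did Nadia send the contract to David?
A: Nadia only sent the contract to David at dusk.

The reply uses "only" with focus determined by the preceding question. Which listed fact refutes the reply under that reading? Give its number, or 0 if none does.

Answering "When did ...?" puts focus on the setting — here, "at dusk".
So "only" ranges over settings; the rest (agent = Nadia, thing = the contract, recipient = David) is presupposed.
Fact (7) shares the background with a different setting (at midnight) — counterexample.
(Fact (5) would refute a reading with focus on the thing — but that is not what the question asks.)

7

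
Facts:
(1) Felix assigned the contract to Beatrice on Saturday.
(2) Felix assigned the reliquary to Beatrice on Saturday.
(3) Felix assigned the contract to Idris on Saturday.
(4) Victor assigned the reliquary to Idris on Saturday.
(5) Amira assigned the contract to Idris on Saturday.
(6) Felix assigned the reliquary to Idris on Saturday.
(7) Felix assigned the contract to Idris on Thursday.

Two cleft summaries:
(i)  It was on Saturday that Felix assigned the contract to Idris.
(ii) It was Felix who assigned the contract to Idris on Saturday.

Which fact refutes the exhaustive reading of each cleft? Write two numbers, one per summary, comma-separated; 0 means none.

(i): focus "on Saturday". Looking for same agent, thing, recipient (Felix / the contract / Idris) with some other setting — fact (7) has on Thursday there. Refuted.
(ii): focus "Felix". Looking for same thing, recipient, setting (the contract / Idris / on Saturday) with some other agent — fact (5) has Amira there. Refuted.

7, 5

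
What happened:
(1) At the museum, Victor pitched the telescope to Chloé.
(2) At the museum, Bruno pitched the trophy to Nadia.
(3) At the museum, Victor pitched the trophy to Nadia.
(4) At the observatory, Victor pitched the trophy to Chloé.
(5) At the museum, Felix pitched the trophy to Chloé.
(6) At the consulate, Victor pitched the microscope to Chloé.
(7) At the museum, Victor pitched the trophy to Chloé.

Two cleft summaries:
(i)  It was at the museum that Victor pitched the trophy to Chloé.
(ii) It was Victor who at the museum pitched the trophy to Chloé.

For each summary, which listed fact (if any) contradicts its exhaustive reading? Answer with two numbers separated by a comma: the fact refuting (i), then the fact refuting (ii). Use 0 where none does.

Summary (i) focuses "at the museum" (the setting); background Victor as agent and the trophy as thing and Chloé as recipient. Fact (4) matches that background with setting = at the observatory — refutes (i).
Summary (ii) focuses "Victor" (the agent); background the trophy as thing and Chloé as recipient and at the museum as setting. Fact (5) matches that background with agent = Felix — refutes (ii).

4, 5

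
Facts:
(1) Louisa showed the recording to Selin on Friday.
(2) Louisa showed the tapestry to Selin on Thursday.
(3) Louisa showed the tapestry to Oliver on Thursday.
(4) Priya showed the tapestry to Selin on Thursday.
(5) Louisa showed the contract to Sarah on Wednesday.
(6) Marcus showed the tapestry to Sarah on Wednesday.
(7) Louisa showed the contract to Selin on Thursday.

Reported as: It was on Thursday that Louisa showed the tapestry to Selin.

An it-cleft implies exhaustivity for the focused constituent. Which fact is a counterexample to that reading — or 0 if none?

The cleft puts "on Thursday" in focus and presupposes the open proposition with Louisa as agent and the tapestry as thing and Selin as recipient.
Exhaustivity: on Thursday is the only setting satisfying that background.
No listed fact matches the background with a different setting. Exhaustivity holds.

0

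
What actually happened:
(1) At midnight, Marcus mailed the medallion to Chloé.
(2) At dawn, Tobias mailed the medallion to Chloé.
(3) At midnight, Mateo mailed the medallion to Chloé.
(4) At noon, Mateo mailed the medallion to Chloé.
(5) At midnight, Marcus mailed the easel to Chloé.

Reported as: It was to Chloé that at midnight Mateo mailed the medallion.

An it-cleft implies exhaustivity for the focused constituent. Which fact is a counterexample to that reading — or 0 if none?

0

Focus of the cleft: "Chloé" (the recipient). Presupposed background: agent = Mateo, thing = the medallion, setting = at midnight.
The exhaustive reading says no other recipient fits that background.
No listed fact matches the background with a different recipient. Exhaustivity holds.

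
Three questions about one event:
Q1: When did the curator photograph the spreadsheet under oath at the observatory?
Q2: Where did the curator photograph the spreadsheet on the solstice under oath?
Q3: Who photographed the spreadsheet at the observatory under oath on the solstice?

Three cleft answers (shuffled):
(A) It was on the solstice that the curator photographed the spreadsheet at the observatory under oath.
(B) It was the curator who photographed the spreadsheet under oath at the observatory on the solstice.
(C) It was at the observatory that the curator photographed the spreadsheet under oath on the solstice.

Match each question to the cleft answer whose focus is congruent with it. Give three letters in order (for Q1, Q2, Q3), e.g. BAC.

ACB

Q1 asks about the time; cleft (A) focuses "on the solstice", which is the time — so Q1 → A.
Q2 asks about the location; cleft (C) focuses "at the observatory", which is the location — so Q2 → C.
Q3 asks about the subject (agent); cleft (B) focuses "the curator", which is the subject (agent) — so Q3 → B.
Mapping: Q1→A, Q2→C, Q3→B.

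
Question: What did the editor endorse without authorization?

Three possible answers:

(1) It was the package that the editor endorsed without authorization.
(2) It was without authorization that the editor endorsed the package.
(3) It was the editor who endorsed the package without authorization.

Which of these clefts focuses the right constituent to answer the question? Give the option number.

The question word "what" targets the direct object.
Option (1) clefts "the package" — that matches what the question asks about.
Option (2) clefts "without authorization" — the manner, not what was asked.
Option (3) clefts "the editor" — the subject (agent), not what was asked.
So the congruent reply is (1).

1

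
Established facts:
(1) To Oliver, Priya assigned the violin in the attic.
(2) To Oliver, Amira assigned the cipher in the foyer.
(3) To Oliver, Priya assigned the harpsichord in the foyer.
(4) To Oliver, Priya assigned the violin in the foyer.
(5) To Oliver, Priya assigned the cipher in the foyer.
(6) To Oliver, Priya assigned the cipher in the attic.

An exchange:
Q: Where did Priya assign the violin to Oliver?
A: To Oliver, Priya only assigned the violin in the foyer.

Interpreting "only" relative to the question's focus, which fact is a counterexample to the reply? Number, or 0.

1

The question "Where did ...?" targets the setting, so in the reply the focus falls on "in the foyer".
So "only" ranges over settings; the rest (agent = Priya, thing = the violin, recipient = Oliver) is presupposed.
Fact (1) shares the background with a different setting (in the attic) — counterexample.
(Fact (3) would refute a reading with focus on the thing — but that is not what the question asks.)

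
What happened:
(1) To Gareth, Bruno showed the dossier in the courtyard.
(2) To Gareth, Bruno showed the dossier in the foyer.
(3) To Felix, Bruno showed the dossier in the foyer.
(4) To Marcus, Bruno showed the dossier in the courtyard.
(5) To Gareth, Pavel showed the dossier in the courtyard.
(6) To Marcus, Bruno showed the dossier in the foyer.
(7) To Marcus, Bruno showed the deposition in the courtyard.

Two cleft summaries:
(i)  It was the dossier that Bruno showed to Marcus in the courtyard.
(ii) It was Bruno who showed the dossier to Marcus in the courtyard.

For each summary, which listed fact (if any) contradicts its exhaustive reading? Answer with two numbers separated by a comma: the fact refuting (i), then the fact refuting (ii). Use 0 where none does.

7, 0

(i): focus "the dossier". Looking for same agent, recipient, setting (Bruno / Marcus / in the courtyard) with some other thing — fact (7) has the deposition there. Refuted.
(ii): focus "Bruno". No fact shares same thing, recipient, setting (the dossier / Marcus / in the courtyard) with a different agent. 0.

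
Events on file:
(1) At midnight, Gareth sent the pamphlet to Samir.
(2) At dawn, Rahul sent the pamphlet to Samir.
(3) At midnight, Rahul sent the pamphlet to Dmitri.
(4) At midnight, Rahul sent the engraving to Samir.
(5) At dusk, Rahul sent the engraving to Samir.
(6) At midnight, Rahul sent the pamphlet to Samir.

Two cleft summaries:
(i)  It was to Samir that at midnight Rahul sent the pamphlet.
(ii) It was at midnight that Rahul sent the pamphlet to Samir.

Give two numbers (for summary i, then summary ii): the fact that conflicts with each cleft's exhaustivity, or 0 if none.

Summary (i) focuses "Samir" (the recipient); background agent = Rahul, thing = the pamphlet, setting = at midnight. Fact (3) matches that background with recipient = Dmitri — refutes (i).
Summary (ii) focuses "at midnight" (the setting); background agent = Rahul, thing = the pamphlet, recipient = Samir. Fact (2) matches that background with setting = at dawn — refutes (ii).

3, 2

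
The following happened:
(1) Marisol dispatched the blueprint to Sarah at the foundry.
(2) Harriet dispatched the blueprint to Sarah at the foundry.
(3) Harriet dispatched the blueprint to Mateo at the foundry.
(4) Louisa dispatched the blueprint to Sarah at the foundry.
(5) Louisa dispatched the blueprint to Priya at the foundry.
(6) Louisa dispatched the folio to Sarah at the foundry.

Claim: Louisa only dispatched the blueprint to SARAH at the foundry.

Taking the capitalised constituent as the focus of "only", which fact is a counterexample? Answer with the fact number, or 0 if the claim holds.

5

The capitals mark "Sarah" as focus. So "only" rules out other recipients, with the rest (same agent, thing, setting (Louisa / the blueprint / at the foundry)) as background.
Fact (5) shares the background but differs in recipient (Priya) — a counterexample.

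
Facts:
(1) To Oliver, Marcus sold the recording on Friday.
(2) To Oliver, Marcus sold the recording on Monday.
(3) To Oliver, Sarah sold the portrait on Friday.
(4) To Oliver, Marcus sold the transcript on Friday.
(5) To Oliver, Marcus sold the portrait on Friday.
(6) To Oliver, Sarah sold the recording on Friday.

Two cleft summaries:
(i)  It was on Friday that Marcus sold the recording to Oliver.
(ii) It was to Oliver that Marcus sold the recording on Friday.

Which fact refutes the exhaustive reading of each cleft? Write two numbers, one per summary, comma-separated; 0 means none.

Summary (i) focuses "on Friday" (the setting); background Marcus as agent and the recording as thing and Oliver as recipient. Fact (2) matches that background with setting = on Monday — refutes (i).
Summary (ii) focuses "Oliver" (the recipient); background Marcus as agent and the recording as thing and on Friday as setting. No fact matches that background with a different recipient, so 0.

2, 0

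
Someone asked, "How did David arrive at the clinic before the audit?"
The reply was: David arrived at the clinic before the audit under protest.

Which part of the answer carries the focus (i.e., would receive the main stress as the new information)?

under protest

The wh-word "how" asks about the manner.
In the answer, "David", "at the clinic" and "before the audit" are given — repeated from the question.
The constituent filling the manner gap is "under protest"; that is the focus and would carry nuclear stress.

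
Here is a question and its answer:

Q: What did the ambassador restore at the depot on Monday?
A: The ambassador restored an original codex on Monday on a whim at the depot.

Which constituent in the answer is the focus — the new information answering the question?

The wh-word "what" asks about the direct object.
In the answer, "the ambassador", "on Monday" and "at the depot" are given — repeated from the question.
"on a whim" is also new, but it specifies the manner, which is not what the question asks about — so it is not the focus.
The constituent filling the direct object gap is "an original codex"; that is the focus.

an original codex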